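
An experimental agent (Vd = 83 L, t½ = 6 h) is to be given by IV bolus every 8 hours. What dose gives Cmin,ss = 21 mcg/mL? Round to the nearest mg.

2649 mg

τ/t½ = 8/6 ≈ 1.3333, so f = (1/2)^(8/6) ≈ 0.396850.
Cmin,ss = (D/Vd)·f/(1−f), so D = Cmin,ss·Vd·(1−f)/f.
D = 21 × 83 × (1−f)/f ≈ 21 × 83 × 1.51984 ≈ 2649.08 mg.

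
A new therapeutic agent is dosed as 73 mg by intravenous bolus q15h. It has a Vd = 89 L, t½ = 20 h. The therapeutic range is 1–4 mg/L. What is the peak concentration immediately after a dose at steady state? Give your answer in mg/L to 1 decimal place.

k = ln2/t½ = ln2/20 ≈ 0.034657 h⁻¹; fraction remaining f = e^(−kτ) = e^(−0.034657×15) ≈ 0.5946.
Accumulation ratio R = 1/(1 − f) ≈ 1/0.4054 ≈ 2.4667.
Single-dose peak C₀ = D/Vd = 73/89 ≈ 0.820 mg/L.
Steady-state peak Cmax,ss = C₀·R ≈ 0.820 × 2.4667 ≈ 2.023 mg/L.
Peak 2.0 mg/L vs MTC 4 mg/L: below toxic threshold.

2.0 mg/L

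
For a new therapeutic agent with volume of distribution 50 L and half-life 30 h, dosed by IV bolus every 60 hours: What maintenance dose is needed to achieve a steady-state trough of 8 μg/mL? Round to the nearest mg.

1200 mg

τ/t½ = 60/30 ≈ 2, so f = (1/2)^(60/30) ≈ 0.250000.
Cmin,ss = (D/Vd)·f/(1−f), so D = Cmin,ss·Vd·(1−f)/f.
D = 8 × 50 × (1−f)/f ≈ 8 × 50 × 3.00000 ≈ 1200.00 mg.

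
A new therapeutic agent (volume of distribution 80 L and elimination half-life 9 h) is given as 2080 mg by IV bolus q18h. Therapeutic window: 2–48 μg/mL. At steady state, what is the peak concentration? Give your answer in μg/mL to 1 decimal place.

τ = 18 h = 2 half-lives, so f = (1/2)^2 = 0.25.
At steady state, R = 1/(1 − 0.25) = 4/3.
Single-dose peak C₀ = D/Vd = 2080/80 = 26 μg/mL.
Steady-state peak Cmax,ss = C₀·R = 26 × 4/3 ≈ 34.667 μg/mL.
Peak 34.7 μg/mL vs MTC 48 μg/mL: below toxic threshold.

34.7 μg/mL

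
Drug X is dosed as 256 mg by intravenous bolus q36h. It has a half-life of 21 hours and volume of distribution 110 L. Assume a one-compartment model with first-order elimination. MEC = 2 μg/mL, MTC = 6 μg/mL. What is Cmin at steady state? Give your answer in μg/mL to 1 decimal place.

τ/t½ = 36/21 ≈ 1.7143, so fraction remaining f = (1/2)^(36/21) ≈ 0.3048.
Single-dose peak C₀ = D/Vd = 256/110 ≈ 2.327 μg/mL.
Steady-state trough Cmin,ss = C₀·f/(1−f) ≈ 2.327 × 0.3048/0.6952 ≈ 1.020 μg/mL.
Trough 1.0 μg/mL vs MEC 2 μg/mL: subtherapeutic.

1.0 μg/mL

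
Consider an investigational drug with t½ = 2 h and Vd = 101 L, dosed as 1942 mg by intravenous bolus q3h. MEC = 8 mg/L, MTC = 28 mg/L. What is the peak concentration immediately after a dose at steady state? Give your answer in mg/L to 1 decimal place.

29.7 mg/L

τ/t½ = 3/2 ≈ 1.5, so fraction remaining f = (1/2)^(3/2) ≈ 0.3536.
Accumulation ratio R = 1/(1 − f) ≈ 1/0.6464 ≈ 1.5470.
Single-dose peak C₀ = D/Vd = 1942/101 ≈ 19.228 mg/L.
Steady-state peak Cmax,ss = C₀·R ≈ 19.228 × 1.5470 ≈ 29.746 mg/L.
Peak 29.7 mg/L vs MTC 28 mg/L: exceeds toxic threshold.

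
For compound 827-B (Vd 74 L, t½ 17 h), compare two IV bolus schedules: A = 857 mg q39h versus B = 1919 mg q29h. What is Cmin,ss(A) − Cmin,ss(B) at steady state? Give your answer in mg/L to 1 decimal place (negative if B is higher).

Regimen A: f = (1/2)^(39/17) ≈ 0.2039; Cmin,ss = (857/74)·f/(1−f) ≈ 2.966 mg/L.
Regimen B: f = (1/2)^(29/17) ≈ 0.3065; Cmin,ss = (1919/74)·f/(1−f) ≈ 11.461 mg/L.
Difference ≈ 2.966 − 11.461 ≈ -8.495 mg/L.

-8.5 mg/L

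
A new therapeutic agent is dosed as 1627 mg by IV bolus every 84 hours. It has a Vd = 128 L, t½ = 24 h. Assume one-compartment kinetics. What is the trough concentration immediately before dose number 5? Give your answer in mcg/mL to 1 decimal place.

1.2 mcg/mL

f = (1/2)^(τ/t½) = (1/2)^(84/24) ≈ 0.0884.
C₀ = D/Vd = 1627/128 ≈ 12.711 mcg/mL.
Before the 5th dose, 4 doses have been given. Superposition: Cmin = C₀·(f + f² + … + f^4).
≈ 12.711 × (0.0884 + 0.0078 + 0.0007 + 0.0001) ≈ 12.711 × 0.0970 ≈ 1.233 mcg/mL.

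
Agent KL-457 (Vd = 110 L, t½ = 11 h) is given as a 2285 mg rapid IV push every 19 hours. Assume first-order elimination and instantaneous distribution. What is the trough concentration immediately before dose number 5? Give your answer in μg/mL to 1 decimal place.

f = (1/2)^(τ/t½) = (1/2)^(19/11) ≈ 0.3020.
C₀ = D/Vd = 2285/110 ≈ 20.773 μg/mL.
Before the 5th dose, 4 doses have been given. Superposition: Cmin = C₀·(f + f² + … + f^4).
≈ 20.773 × (0.3020 + 0.0912 + 0.0275 + 0.0083) ≈ 20.773 × 0.4290 ≈ 8.912 μg/mL.

8.9 μg/mL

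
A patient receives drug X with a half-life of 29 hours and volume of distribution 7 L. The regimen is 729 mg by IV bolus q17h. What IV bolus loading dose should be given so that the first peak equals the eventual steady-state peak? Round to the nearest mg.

f = (1/2)^(17/29) ≈ 0.666092; accumulation ratio R = 1/(1−f) ≈ 2.99484.
Loading dose to hit Cmax,ss on first dose: D_load = D_maint·R ≈ 729 × 2.99484 ≈ 2183.24 mg.

2183 mg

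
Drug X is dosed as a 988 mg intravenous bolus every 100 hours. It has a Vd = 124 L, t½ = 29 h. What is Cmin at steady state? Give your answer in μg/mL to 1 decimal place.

τ/t½ = 100/29 ≈ 3.4483, so fraction remaining f = (1/2)^(100/29) ≈ 0.0916.
Single-dose peak C₀ = D/Vd = 988/124 ≈ 7.968 μg/mL.
Steady-state trough Cmin,ss = C₀·f/(1−f) ≈ 7.968 × 0.0916/0.9084 ≈ 0.803 μg/mL.

0.8 μg/mL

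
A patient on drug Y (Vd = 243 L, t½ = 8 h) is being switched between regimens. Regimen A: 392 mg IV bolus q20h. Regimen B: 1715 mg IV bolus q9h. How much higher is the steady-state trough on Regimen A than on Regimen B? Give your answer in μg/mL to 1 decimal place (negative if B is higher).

-5.6 μg/mL

Regimen A: f = (1/2)^(20/8) ≈ 0.1768; Cmin,ss = (392/243)·f/(1−f) ≈ 0.346 μg/mL.
Regimen B: f = (1/2)^(9/8) ≈ 0.4585; Cmin,ss = (1715/243)·f/(1−f) ≈ 5.976 μg/mL.
Difference ≈ 0.346 − 5.976 ≈ -5.630 μg/mL.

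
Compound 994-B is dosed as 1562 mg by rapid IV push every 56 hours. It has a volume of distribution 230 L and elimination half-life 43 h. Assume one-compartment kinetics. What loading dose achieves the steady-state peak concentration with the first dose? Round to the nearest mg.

2627 mg

f = (1/2)^(56/43) ≈ 0.405472; accumulation ratio R = 1/(1−f) ≈ 1.68201.
Loading dose to hit Cmax,ss on first dose: D_load = D_maint·R ≈ 1562 × 1.68201 ≈ 2627.30 mg.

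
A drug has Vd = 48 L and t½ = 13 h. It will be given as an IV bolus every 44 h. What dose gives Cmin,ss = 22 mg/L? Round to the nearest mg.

9973 mg

τ/t½ = 44/13 ≈ 3.3846, so f = (1/2)^(44/13) ≈ 0.095748.
Cmin,ss = (D/Vd)·f/(1−f), so D = Cmin,ss·Vd·(1−f)/f.
D = 22 × 48 × (1−f)/f ≈ 22 × 48 × 9.44408 ≈ 9972.95 mg.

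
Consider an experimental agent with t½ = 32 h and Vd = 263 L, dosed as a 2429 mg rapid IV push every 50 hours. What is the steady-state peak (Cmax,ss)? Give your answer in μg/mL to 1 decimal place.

Over one 50-h interval, 50/32 ≈ 1.5625 half-lives elapse, leaving f ≈ 0.3386 of each dose.
Accumulation ratio R = 1/(1 − f) ≈ 1/0.6614 ≈ 1.5119.
Single-dose peak C₀ = D/Vd = 2429/263 ≈ 9.236 μg/mL.
Cmax,ss = C₀/(1 − f) ≈ 9.236/0.6614 ≈ 13.964 μg/mL.

14.0 μg/mL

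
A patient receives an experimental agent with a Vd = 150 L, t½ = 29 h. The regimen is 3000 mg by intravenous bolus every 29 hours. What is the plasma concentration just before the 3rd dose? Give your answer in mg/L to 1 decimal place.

15.0 mg/L

f = (1/2)^(τ/t½) = (1/2)^(29/29) ≈ 0.5000.
C₀ = D/Vd = 3000/150 ≈ 20.000 mg/L.
Before the 3rd dose, 2 doses have been given. Superposition: Cmin = C₀·(f + f²).
≈ 20.000 × (0.5000 + 0.2500) ≈ 20.000 × 0.7500 ≈ 15.000 mg/L.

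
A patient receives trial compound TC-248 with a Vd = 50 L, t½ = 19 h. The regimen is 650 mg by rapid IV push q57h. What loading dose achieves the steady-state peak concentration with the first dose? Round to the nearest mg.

f = (1/2)^(57/19) ≈ 0.125000; accumulation ratio R = 1/(1−f) ≈ 1.14286.
Loading dose to hit Cmax,ss on first dose: D_load = D_maint·R ≈ 650 × 1.14286 ≈ 742.86 mg.

743 mg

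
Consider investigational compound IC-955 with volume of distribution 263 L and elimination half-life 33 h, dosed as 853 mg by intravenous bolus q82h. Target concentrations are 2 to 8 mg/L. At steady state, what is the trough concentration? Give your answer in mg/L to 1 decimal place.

Over one 82-h interval, 82/33 ≈ 2.4848 half-lives elapse, leaving f ≈ 0.1786 of each dose.
Single-dose peak C₀ = D/Vd = 853/263 ≈ 3.243 mg/L.
Steady-state trough Cmin,ss = C₀·f/(1−f) ≈ 3.243 × 0.1786/0.8214 ≈ 0.705 mg/L.
Trough 0.7 mg/L vs MEC 2 mg/L: subtherapeutic.

0.7 mg/L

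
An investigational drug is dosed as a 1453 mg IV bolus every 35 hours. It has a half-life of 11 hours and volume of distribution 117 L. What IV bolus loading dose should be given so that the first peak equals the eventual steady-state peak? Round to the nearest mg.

f = (1/2)^(35/11) ≈ 0.110199; accumulation ratio R = 1/(1−f) ≈ 1.12385.
Loading dose to hit Cmax,ss on first dose: D_load = D_maint·R ≈ 1453 × 1.12385 ≈ 1632.95 mg.

1633 mg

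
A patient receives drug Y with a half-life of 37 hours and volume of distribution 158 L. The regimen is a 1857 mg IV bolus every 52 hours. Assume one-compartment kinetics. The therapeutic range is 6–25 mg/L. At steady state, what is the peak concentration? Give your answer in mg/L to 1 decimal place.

18.9 mg/L

τ/t½ = 52/37 ≈ 1.4054, so fraction remaining f = (1/2)^(52/37) ≈ 0.3775.
Accumulation ratio R = 1/(1 − f) ≈ 1/0.6225 ≈ 1.6064.
Single-dose peak C₀ = D/Vd = 1857/158 ≈ 11.753 mg/L.
Steady-state peak Cmax,ss = C₀·R ≈ 11.753 × 1.6064 ≈ 18.880 mg/L.
Peak 18.9 mg/L vs MTC 25 mg/L: below toxic threshold.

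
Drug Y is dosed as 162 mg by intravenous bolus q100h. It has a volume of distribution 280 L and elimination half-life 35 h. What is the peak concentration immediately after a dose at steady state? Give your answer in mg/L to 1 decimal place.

k = ln2/t½ = ln2/35 ≈ 0.019804 h⁻¹; fraction remaining f = e^(−kτ) = e^(−0.019804×100) ≈ 0.1380.
At steady state, accumulation factor R = 1/(1 − e^(−kτ)) ≈ 1.1601.
Each bolus raises the concentration by D/Vd = 162/280 ≈ 0.579 mg/L.
Cmax,ss = C₀/(1 − f) ≈ 0.579/0.8620 ≈ 0.672 mg/L.

0.7 mg/L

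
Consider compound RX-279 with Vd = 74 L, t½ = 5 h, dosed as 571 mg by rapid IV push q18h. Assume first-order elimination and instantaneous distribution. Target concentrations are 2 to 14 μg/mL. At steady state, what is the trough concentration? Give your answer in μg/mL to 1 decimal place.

τ/t½ = 18/5 ≈ 3.6, so fraction remaining f = (1/2)^(18/5) ≈ 0.0825.
Accumulation ratio R = 1/(1 − f) ≈ 1/0.9175 ≈ 1.0899.
Single-dose peak C₀ = D/Vd = 571/74 ≈ 7.716 μg/mL.
Cmax,ss = C₀/(1 − f) ≈ 7.716/0.9175 ≈ 8.410 μg/mL.
One interval later, Cmin,ss = Cmax,ss·e^(−kτ) ≈ 8.410 × 0.0825 ≈ 0.694 μg/mL.
Trough 0.7 μg/mL vs MEC 2 μg/mL: subtherapeutic.

0.7 μg/mL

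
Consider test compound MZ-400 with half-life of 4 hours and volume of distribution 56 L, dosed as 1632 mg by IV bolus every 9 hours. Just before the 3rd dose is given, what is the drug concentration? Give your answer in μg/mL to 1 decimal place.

f = (1/2)^(τ/t½) = (1/2)^(9/4) ≈ 0.2102.
C₀ = D/Vd = 1632/56 ≈ 29.143 μg/mL.
Before the 3rd dose, 2 doses have been given. Superposition: Cmin = C₀·(f + f²).
≈ 29.143 × (0.2102 + 0.0442) ≈ 29.143 × 0.2544 ≈ 7.414 μg/mL.

7.4 μg/mL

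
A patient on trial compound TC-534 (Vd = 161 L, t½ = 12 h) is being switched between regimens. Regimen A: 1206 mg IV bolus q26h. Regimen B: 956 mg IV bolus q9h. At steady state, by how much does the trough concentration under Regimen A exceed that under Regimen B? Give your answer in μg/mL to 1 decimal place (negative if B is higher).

-6.6 μg/mL

Regimen A: f = (1/2)^(26/12) ≈ 0.2227; Cmin,ss = (1206/161)·f/(1−f) ≈ 2.146 μg/mL.
Regimen B: f = (1/2)^(9/12) ≈ 0.5946; Cmin,ss = (956/161)·f/(1−f) ≈ 8.709 μg/mL.
Difference ≈ 2.146 − 8.709 ≈ -6.563 μg/mL.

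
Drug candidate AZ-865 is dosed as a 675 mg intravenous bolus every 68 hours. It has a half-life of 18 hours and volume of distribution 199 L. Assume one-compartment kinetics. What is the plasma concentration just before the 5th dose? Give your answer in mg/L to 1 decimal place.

0.3 mg/L

f = (1/2)^(τ/t½) = (1/2)^(68/18) ≈ 0.0729.
C₀ = D/Vd = 675/199 ≈ 3.392 mg/L.
Before the 5th dose, 4 doses have been given. Superposition: Cmin = C₀·(f + f² + … + f^4).
≈ 3.392 × (0.0729 + 0.0053 + 0.0004 + 0.0000) ≈ 3.392 × 0.0786 ≈ 0.267 mg/L.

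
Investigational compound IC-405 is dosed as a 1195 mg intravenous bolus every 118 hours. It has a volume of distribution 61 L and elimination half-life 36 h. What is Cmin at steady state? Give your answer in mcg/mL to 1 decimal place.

τ/t½ = 118/36 ≈ 3.2778, so fraction remaining f = (1/2)^(118/36) ≈ 0.1031.
Single-dose peak C₀ = D/Vd = 1195/61 ≈ 19.590 mcg/mL.
Steady-state trough Cmin,ss = C₀·f/(1−f) ≈ 19.590 × 0.1031/0.8969 ≈ 2.252 mcg/mL.

2.3 mcg/mL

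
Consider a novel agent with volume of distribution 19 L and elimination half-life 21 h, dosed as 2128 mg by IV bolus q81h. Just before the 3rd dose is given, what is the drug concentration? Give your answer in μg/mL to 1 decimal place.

8.3 μg/mL

f = (1/2)^(τ/t½) = (1/2)^(81/21) ≈ 0.0690.
C₀ = D/Vd = 2128/19 ≈ 112.000 μg/mL.
Before the 3rd dose, 2 doses have been given. Superposition: Cmin = C₀·(f + f²).
≈ 112.000 × (0.0690 + 0.0048) ≈ 112.000 × 0.0738 ≈ 8.266 μg/mL.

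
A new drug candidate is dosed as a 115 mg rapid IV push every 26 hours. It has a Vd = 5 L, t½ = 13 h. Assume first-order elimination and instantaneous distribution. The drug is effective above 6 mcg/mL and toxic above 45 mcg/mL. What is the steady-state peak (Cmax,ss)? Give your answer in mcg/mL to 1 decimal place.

30.7 mcg/mL

τ = 26 h = 2 half-lives, so f = (1/2)^2 = 0.25.
Accumulation ratio R = 1/(1 − f) = 1/0.75 = 4/3.
Single-dose peak C₀ = D/Vd = 115/5 = 23 mcg/mL.
Steady-state peak Cmax,ss = C₀·R = 23 × 4/3 ≈ 30.667 mcg/mL.
Peak 30.7 mcg/mL vs MTC 45 mcg/mL: below toxic threshold.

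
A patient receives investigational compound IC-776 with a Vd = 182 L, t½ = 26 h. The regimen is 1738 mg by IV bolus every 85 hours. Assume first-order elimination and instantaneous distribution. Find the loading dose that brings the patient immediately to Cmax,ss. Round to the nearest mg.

f = (1/2)^(85/26) ≈ 0.103720; accumulation ratio R = 1/(1−f) ≈ 1.11572.
Loading dose to hit Cmax,ss on first dose: D_load = D_maint·R ≈ 1738 × 1.11572 ≈ 1939.12 mg.

1939 mg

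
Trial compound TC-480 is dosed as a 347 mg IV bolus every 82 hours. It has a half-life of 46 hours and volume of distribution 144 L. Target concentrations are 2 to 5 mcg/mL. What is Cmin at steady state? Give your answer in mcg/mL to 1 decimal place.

1.0 mcg/mL

τ/t½ = 82/46 ≈ 1.7826, so fraction remaining f = (1/2)^(82/46) ≈ 0.2907.
Accumulation ratio R = 1/(1 − f) ≈ 1/0.7093 ≈ 1.4098.
Single-dose peak C₀ = D/Vd = 347/144 ≈ 2.410 mcg/mL.
Steady-state peak Cmax,ss = C₀·R ≈ 2.410 × 1.4098 ≈ 3.398 mcg/mL.
Steady-state trough Cmin,ss = Cmax,ss·f ≈ 3.398 × 0.2907 ≈ 0.988 mcg/mL.
Trough 1.0 mcg/mL vs MEC 2 mcg/mL: subtherapeutic.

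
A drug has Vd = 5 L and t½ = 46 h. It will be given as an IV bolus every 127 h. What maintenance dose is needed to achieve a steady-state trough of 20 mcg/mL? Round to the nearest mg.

578 mg

τ/t½ = 127/46 ≈ 2.7609, so f = (1/2)^(127/46) ≈ 0.147535.
Cmin,ss = (D/Vd)·f/(1−f), so D = Cmin,ss·Vd·(1−f)/f.
D = 20 × 5 × (1−f)/f ≈ 20 × 5 × 5.77805 ≈ 577.81 mg.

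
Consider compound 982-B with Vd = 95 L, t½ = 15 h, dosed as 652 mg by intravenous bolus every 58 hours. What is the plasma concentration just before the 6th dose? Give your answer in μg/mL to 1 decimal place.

0.5 μg/mL

f = (1/2)^(τ/t½) = (1/2)^(58/15) ≈ 0.0686.
C₀ = D/Vd = 652/95 ≈ 6.863 μg/mL.
Before the 6th dose, 5 doses have been given. Superposition: Cmin = C₀·(f + f² + … + f^5).
≈ 6.863 × (0.0686 + 0.0047 + 0.0003 + 0.0000 + 0.0000) ≈ 6.863 × 0.0736 ≈ 0.505 μg/mL.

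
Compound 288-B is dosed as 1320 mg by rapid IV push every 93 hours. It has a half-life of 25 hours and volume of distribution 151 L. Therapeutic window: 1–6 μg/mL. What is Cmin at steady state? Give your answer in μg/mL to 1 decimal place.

0.7 μg/mL

Over one 93-h interval, 93/25 ≈ 3.72 half-lives elapse, leaving f ≈ 0.0759 of each dose.
Accumulation ratio R = 1/(1 − f) ≈ 1/0.9241 ≈ 1.0821.
Single-dose peak C₀ = D/Vd = 1320/151 ≈ 8.742 μg/mL.
Steady-state peak Cmax,ss = C₀·R ≈ 8.742 × 1.0821 ≈ 9.460 μg/mL.
One interval later, Cmin,ss = Cmax,ss·e^(−kτ) ≈ 9.460 × 0.0759 ≈ 0.718 μg/mL.
Trough 0.7 μg/mL vs MEC 1 μg/mL: subtherapeutic.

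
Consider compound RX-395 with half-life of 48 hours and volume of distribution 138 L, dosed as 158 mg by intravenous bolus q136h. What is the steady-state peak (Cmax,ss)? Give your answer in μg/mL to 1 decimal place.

1.3 μg/mL

k = ln2/t½ = ln2/48 ≈ 0.014441 h⁻¹; fraction remaining f = e^(−kτ) = e^(−0.014441×136) ≈ 0.1403.
At steady state, accumulation factor R = 1/(1 − e^(−kτ)) ≈ 1.1632.
Single-dose peak C₀ = D/Vd = 158/138 ≈ 1.145 μg/mL.
Cmax,ss = C₀/(1 − f) ≈ 1.145/0.8597 ≈ 1.332 μg/mL.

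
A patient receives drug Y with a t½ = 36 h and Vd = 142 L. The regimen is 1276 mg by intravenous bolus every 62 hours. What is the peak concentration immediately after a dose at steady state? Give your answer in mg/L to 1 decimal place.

τ/t½ = 62/36 ≈ 1.7222, so fraction remaining f = (1/2)^(62/36) ≈ 0.3031.
Accumulation ratio R = 1/(1 − f) ≈ 1/0.6969 ≈ 1.4349.
Each bolus raises the concentration by D/Vd = 1276/142 ≈ 8.986 mg/L.
Steady-state peak Cmax,ss = C₀·R ≈ 8.986 × 1.4349 ≈ 12.894 mg/L.

12.9 mg/L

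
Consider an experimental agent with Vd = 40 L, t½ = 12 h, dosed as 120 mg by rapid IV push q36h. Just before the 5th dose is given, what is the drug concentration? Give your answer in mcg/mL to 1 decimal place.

0.4 mcg/mL

f = (1/2)^(τ/t½) = (1/2)^(36/12) ≈ 0.1250.
C₀ = D/Vd = 120/40 ≈ 3.000 mcg/mL.
Before the 5th dose, 4 doses have been given. Superposition: Cmin = C₀·(f + f² + … + f^4).
≈ 3.000 × (0.1250 + 0.0156 + 0.0020 + 0.0002) ≈ 3.000 × 0.1428 ≈ 0.428 mcg/mL.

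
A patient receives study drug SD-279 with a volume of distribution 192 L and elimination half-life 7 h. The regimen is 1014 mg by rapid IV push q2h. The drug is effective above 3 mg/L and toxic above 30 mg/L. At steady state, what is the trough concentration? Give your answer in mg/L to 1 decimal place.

24.1 mg/L

k = ln2/t½ = ln2/7 ≈ 0.099021 h⁻¹; fraction remaining f = e^(−kτ) = e^(−0.099021×2) ≈ 0.8203.
Accumulation ratio R = 1/(1 − f) ≈ 1/0.1797 ≈ 5.5648.
Single-dose peak C₀ = D/Vd = 1014/192 ≈ 5.281 mg/L.
Cmax,ss = C₀/(1 − f) ≈ 5.281/0.1797 ≈ 29.388 mg/L.
One interval later, Cmin,ss = Cmax,ss·e^(−kτ) ≈ 29.388 × 0.8203 ≈ 24.107 mg/L.
Trough 24.1 mg/L vs MEC 3 mg/L: adequate.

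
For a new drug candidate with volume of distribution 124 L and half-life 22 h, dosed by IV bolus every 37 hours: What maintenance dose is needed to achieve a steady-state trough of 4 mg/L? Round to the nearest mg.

τ/t½ = 37/22 ≈ 1.6818, so f = (1/2)^(37/22) ≈ 0.311690.
Cmin,ss = (D/Vd)·f/(1−f), so D = Cmin,ss·Vd·(1−f)/f.
D = 4 × 124 × (1−f)/f ≈ 4 × 124 × 2.20832 ≈ 1095.33 mg.

1095 mg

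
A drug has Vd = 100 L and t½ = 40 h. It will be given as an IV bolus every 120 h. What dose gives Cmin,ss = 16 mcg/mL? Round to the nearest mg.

τ/t½ = 120/40 ≈ 3, so f = (1/2)^(120/40) ≈ 0.125000.
Cmin,ss = (D/Vd)·f/(1−f), so D = Cmin,ss·Vd·(1−f)/f.
D = 16 × 100 × (1−f)/f ≈ 16 × 100 × 7.00000 ≈ 11200.00 mg.

11200 mg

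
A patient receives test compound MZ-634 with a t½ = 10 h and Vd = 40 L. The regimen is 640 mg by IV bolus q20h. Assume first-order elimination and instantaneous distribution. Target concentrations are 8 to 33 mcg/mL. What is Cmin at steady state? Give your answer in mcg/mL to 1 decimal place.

5.3 mcg/mL

τ = 20 h = 2 half-lives, so f = (1/2)^2 = 0.25.
Accumulation ratio R = 1/(1 − f) = 1/0.75 = 4/3.
Single-dose peak C₀ = D/Vd = 640/40 = 16 mcg/mL.
Steady-state peak Cmax,ss = C₀·R = 16 × 4/3 ≈ 21.333 mcg/mL.
Steady-state trough Cmin,ss = Cmax,ss·f ≈ 21.333 × 0.25 ≈ 5.333 mcg/mL.
Trough 5.3 mcg/mL vs MEC 8 mcg/mL: subtherapeutic.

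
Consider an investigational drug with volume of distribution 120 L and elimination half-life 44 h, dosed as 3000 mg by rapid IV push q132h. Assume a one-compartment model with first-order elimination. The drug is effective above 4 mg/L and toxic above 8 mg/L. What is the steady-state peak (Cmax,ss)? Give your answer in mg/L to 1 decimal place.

28.6 mg/L

The dosing interval is 3 half-lives, so f = 2^(−3) = 0.125.
At steady state, R = 1/(1 − 0.125) = 8/7.
Single-dose peak C₀ = D/Vd = 3000/120 = 25 mg/L.
Steady-state peak Cmax,ss = C₀·R = 25 × 8/7 ≈ 28.571 mg/L.
Peak 28.6 mg/L vs MTC 8 mg/L: exceeds toxic threshold.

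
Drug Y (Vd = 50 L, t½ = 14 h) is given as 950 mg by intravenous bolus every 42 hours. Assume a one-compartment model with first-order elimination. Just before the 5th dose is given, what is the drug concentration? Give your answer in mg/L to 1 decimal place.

2.7 mg/L

f = (1/2)^(τ/t½) = (1/2)^(42/14) ≈ 0.1250.
C₀ = D/Vd = 950/50 ≈ 19.000 mg/L.
Before the 5th dose, 4 doses have been given. Superposition: Cmin = C₀·(f + f² + … + f^4).
≈ 19.000 × (0.1250 + 0.0156 + 0.0020 + 0.0002) ≈ 19.000 × 0.1428 ≈ 2.713 mg/L.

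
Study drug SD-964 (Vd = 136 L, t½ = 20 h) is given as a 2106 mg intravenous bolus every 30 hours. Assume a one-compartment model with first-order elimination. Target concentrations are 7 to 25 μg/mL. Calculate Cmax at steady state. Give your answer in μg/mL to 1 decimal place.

τ/t½ = 30/20 ≈ 1.5, so fraction remaining f = (1/2)^(30/20) ≈ 0.3536.
Accumulation ratio R = 1/(1 − f) ≈ 1/0.6464 ≈ 1.5470.
Single-dose peak C₀ = D/Vd = 2106/136 ≈ 15.485 μg/mL.
Steady-state peak Cmax,ss = C₀·R ≈ 15.485 × 1.5470 ≈ 23.955 μg/mL.
Peak 24.0 μg/mL vs MTC 25 μg/mL: below toxic threshold.

24.0 μg/mL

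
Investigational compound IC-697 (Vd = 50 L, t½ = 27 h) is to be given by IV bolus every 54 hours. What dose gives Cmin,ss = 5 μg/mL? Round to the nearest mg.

τ/t½ = 54/27 ≈ 2, so f = (1/2)^(54/27) ≈ 0.250000.
Cmin,ss = (D/Vd)·f/(1−f), so D = Cmin,ss·Vd·(1−f)/f.
D = 5 × 50 × (1−f)/f ≈ 5 × 50 × 3.00000 ≈ 750.00 mg.

750 mg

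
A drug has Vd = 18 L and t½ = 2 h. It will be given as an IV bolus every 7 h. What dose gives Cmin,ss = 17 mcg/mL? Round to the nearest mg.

3156 mg

τ/t½ = 7/2 ≈ 3.5, so f = (1/2)^(7/2) ≈ 0.088388.
Cmin,ss = (D/Vd)·f/(1−f), so D = Cmin,ss·Vd·(1−f)/f.
D = 17 × 18 × (1−f)/f ≈ 17 × 18 × 10.31375 ≈ 3156.01 mg.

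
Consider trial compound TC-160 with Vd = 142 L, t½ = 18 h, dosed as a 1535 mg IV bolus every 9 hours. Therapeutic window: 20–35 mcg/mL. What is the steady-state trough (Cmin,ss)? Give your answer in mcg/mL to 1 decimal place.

26.1 mcg/mL

k = ln2/t½ = ln2/18 ≈ 0.038508 h⁻¹; fraction remaining f = e^(−kτ) = e^(−0.038508×9) ≈ 0.7071.
Accumulation ratio R = 1/(1 − f) ≈ 1/0.2929 ≈ 3.4141.
Single-dose peak C₀ = D/Vd = 1535/142 ≈ 10.810 mcg/mL.
Cmax,ss = C₀/(1 − f) ≈ 10.810/0.2929 ≈ 36.907 mcg/mL.
One interval later, Cmin,ss = Cmax,ss·e^(−kτ) ≈ 36.907 × 0.7071 ≈ 26.097 mcg/mL.
Trough 26.1 mcg/mL vs MEC 20 mcg/mL: adequate.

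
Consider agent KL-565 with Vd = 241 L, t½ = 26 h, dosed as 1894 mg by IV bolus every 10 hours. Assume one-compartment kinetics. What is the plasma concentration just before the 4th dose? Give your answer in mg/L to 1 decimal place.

14.2 mg/L

f = (1/2)^(τ/t½) = (1/2)^(10/26) ≈ 0.7660.
C₀ = D/Vd = 1894/241 ≈ 7.859 mg/L.
Before the 4th dose, 3 doses have been given. Superposition: Cmin = C₀·(f + f² + … + f^3).
≈ 7.859 × (0.7660 + 0.5868 + 0.4495) ≈ 7.859 × 1.8023 ≈ 14.164 mg/L.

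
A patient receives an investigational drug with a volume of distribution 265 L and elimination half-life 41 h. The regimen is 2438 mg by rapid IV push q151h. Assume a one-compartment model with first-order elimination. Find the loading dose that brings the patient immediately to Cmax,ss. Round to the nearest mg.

f = (1/2)^(151/41) ≈ 0.077863; accumulation ratio R = 1/(1−f) ≈ 1.08444.
Loading dose to hit Cmax,ss on first dose: D_load = D_maint·R ≈ 2438 × 1.08444 ≈ 2643.86 mg.

2644 mg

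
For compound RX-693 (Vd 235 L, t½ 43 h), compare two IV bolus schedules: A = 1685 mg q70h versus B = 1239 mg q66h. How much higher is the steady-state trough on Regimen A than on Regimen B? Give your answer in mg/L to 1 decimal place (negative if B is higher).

0.7 mg/L

Regimen A: f = (1/2)^(70/43) ≈ 0.3236; Cmin,ss = (1685/235)·f/(1−f) ≈ 3.430 mg/L.
Regimen B: f = (1/2)^(66/43) ≈ 0.3451; Cmin,ss = (1239/235)·f/(1−f) ≈ 2.778 mg/L.
Difference ≈ 3.430 − 2.778 ≈ 0.652 mg/L.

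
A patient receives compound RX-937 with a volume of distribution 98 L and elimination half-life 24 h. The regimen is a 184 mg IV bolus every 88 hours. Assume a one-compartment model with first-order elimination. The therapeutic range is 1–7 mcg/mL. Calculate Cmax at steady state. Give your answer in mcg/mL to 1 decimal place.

2.0 mcg/mL

Over one 88-h interval, 88/24 ≈ 3.6667 half-lives elapse, leaving f ≈ 0.0787 of each dose.
Accumulation ratio R = 1/(1 − f) ≈ 1/0.9213 ≈ 1.0854.
Single-dose peak C₀ = D/Vd = 184/98 ≈ 1.878 mcg/mL.
Steady-state peak Cmax,ss = C₀·R ≈ 1.878 × 1.0854 ≈ 2.038 mcg/mL.
Peak 2.0 mcg/mL vs MTC 7 mcg/mL: below toxic threshold.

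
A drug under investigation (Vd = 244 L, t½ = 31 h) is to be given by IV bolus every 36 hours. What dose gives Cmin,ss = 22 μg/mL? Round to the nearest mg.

τ/t½ = 36/31 ≈ 1.1613, so f = (1/2)^(36/31) ≈ 0.447112.
Cmin,ss = (D/Vd)·f/(1−f), so D = Cmin,ss·Vd·(1−f)/f.
D = 22 × 244 × (1−f)/f ≈ 22 × 244 × 1.23658 ≈ 6637.96 mg.

6638 mg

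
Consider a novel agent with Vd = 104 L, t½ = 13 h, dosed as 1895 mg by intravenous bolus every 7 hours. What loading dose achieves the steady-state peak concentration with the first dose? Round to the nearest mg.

f = (1/2)^(7/13) ≈ 0.688505; accumulation ratio R = 1/(1−f) ≈ 3.21032.
Loading dose to hit Cmax,ss on first dose: D_load = D_maint·R ≈ 1895 × 3.21032 ≈ 6083.56 mg.

6084 mg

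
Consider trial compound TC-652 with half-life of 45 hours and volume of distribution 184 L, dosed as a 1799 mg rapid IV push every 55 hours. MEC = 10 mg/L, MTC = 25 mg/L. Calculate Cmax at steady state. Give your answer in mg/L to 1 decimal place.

τ/t½ = 55/45 ≈ 1.2222, so fraction remaining f = (1/2)^(55/45) ≈ 0.4286.
At steady state, accumulation factor R = 1/(1 − e^(−kτ)) ≈ 1.7501.
Each bolus raises the concentration by D/Vd = 1799/184 ≈ 9.777 mg/L.
Steady-state peak Cmax,ss = C₀·R ≈ 9.777 × 1.7501 ≈ 17.111 mg/L.
Peak 17.1 mg/L vs MTC 25 mg/L: below toxic threshold.

17.1 mg/L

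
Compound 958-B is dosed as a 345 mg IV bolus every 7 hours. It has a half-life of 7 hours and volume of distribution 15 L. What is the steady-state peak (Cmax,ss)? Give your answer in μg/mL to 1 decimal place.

The dosing interval is 1 half-life, so f = 2^(−1) = 0.5.
At steady state, R = 1/(1 − 0.5) = 2/1.
Single-dose peak C₀ = D/Vd = 345/15 = 23 μg/mL.
Steady-state peak Cmax,ss = C₀·R = 23 × 2/1 ≈ 46.000 μg/mL.

46.0 μg/mL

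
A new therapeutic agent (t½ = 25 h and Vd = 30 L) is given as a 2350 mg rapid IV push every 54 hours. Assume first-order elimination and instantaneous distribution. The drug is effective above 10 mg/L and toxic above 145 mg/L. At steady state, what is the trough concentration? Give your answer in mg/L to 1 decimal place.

22.6 mg/L

τ/t½ = 54/25 ≈ 2.16, so fraction remaining f = (1/2)^(54/25) ≈ 0.2238.
Accumulation ratio R = 1/(1 − f) ≈ 1/0.7762 ≈ 1.2883.
Each bolus raises the concentration by D/Vd = 2350/30 ≈ 78.333 mg/L.
Steady-state peak Cmax,ss = C₀·R ≈ 78.333 × 1.2883 ≈ 100.916 mg/L.
One interval later, Cmin,ss = Cmax,ss·e^(−kτ) ≈ 100.916 × 0.2238 ≈ 22.585 mg/L.
Trough 22.6 mg/L vs MEC 10 mg/L: adequate.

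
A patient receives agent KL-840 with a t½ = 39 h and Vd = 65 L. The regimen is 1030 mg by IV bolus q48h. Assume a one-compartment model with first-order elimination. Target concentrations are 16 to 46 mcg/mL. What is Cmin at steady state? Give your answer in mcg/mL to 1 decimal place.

k = ln2/t½ = ln2/39 ≈ 0.017773 h⁻¹; fraction remaining f = e^(−kτ) = e^(−0.017773×48) ≈ 0.4261.
At steady state, accumulation factor R = 1/(1 − e^(−kτ)) ≈ 1.7425.
Single-dose peak C₀ = D/Vd = 1030/65 ≈ 15.846 mcg/mL.
Steady-state peak Cmax,ss = C₀·R ≈ 15.846 × 1.7425 ≈ 27.612 mcg/mL.
One interval later, Cmin,ss = Cmax,ss·e^(−kτ) ≈ 27.612 × 0.4261 ≈ 11.765 mcg/mL.
Trough 11.8 mcg/mL vs MEC 16 mcg/mL: subtherapeutic.

11.8 mcg/mL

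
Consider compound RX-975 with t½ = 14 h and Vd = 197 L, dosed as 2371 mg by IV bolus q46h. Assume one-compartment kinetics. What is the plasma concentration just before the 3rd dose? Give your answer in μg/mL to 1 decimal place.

1.4 μg/mL

f = (1/2)^(τ/t½) = (1/2)^(46/14) ≈ 0.1025.
C₀ = D/Vd = 2371/197 ≈ 12.036 μg/mL.
Before the 3rd dose, 2 doses have been given. Superposition: Cmin = C₀·(f + f²).
≈ 12.036 × (0.1025 + 0.0105) ≈ 12.036 × 0.1130 ≈ 1.360 μg/mL.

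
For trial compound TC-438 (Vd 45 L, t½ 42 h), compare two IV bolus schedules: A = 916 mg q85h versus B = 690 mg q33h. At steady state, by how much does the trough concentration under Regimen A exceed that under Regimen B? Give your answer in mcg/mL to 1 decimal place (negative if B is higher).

-14.5 mcg/mL

Regimen A: f = (1/2)^(85/42) ≈ 0.2459; Cmin,ss = (916/45)·f/(1−f) ≈ 6.638 mcg/mL.
Regimen B: f = (1/2)^(33/42) ≈ 0.5801; Cmin,ss = (690/45)·f/(1−f) ≈ 21.183 mcg/mL.
Difference ≈ 6.638 − 21.183 ≈ -14.545 mcg/mL.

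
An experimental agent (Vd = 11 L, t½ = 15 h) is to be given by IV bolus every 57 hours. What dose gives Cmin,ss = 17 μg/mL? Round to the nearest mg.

τ/t½ = 57/15 ≈ 3.8, so f = (1/2)^(57/15) ≈ 0.071794.
Cmin,ss = (D/Vd)·f/(1−f), so D = Cmin,ss·Vd·(1−f)/f.
D = 17 × 11 × (1−f)/f ≈ 17 × 11 × 12.92874 ≈ 2417.67 mg.

2418 mg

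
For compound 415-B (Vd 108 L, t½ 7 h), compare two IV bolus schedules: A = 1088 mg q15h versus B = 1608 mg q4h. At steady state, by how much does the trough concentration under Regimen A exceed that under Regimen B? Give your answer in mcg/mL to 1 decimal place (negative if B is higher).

-27.7 mcg/mL

Regimen A: f = (1/2)^(15/7) ≈ 0.2264; Cmin,ss = (1088/108)·f/(1−f) ≈ 2.948 mcg/mL.
Regimen B: f = (1/2)^(4/7) ≈ 0.6730; Cmin,ss = (1608/108)·f/(1−f) ≈ 30.643 mcg/mL.
Difference ≈ 2.948 − 30.643 ≈ -27.695 mcg/mL.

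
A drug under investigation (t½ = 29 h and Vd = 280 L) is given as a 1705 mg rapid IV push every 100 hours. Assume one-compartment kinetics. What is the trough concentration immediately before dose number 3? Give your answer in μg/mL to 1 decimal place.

0.6 μg/mL

f = (1/2)^(τ/t½) = (1/2)^(100/29) ≈ 0.0916.
C₀ = D/Vd = 1705/280 ≈ 6.089 μg/mL.
Before the 3rd dose, 2 doses have been given. Superposition: Cmin = C₀·(f + f²).
≈ 6.089 × (0.0916 + 0.0084) ≈ 6.089 × 0.1000 ≈ 0.609 μg/mL.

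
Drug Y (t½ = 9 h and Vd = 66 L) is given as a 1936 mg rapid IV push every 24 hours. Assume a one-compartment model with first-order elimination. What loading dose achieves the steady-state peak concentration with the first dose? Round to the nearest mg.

f = (1/2)^(24/9) ≈ 0.157490; accumulation ratio R = 1/(1−f) ≈ 1.18693.
Loading dose to hit Cmax,ss on first dose: D_load = D_maint·R ≈ 1936 × 1.18693 ≈ 2297.90 mg.

2298 mg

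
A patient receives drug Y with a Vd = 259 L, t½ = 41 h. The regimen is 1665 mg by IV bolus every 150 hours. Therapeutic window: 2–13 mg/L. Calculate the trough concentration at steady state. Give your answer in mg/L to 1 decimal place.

0.6 mg/L

k = ln2/t½ = ln2/41 ≈ 0.016906 h⁻¹; fraction remaining f = e^(−kτ) = e^(−0.016906×150) ≈ 0.0792.
Single-dose peak C₀ = D/Vd = 1665/259 ≈ 6.429 mg/L.
Steady-state trough Cmin,ss = C₀·f/(1−f) ≈ 6.429 × 0.0792/0.9208 ≈ 0.553 mg/L.
Trough 0.6 mg/L vs MEC 2 mg/L: subtherapeutic.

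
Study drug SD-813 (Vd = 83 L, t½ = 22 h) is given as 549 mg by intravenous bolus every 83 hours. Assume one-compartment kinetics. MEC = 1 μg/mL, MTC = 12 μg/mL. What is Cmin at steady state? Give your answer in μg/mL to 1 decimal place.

τ/t½ = 83/22 ≈ 3.7727, so fraction remaining f = (1/2)^(83/22) ≈ 0.0732.
Accumulation ratio R = 1/(1 − f) ≈ 1/0.9268 ≈ 1.0790.
Each bolus raises the concentration by D/Vd = 549/83 ≈ 6.614 μg/mL.
Cmax,ss = C₀/(1 − f) ≈ 6.614/0.9268 ≈ 7.136 μg/mL.
Steady-state trough Cmin,ss = Cmax,ss·f ≈ 7.136 × 0.0732 ≈ 0.522 μg/mL.
Trough 0.5 μg/mL vs MEC 1 μg/mL: subtherapeutic.

0.5 μg/mL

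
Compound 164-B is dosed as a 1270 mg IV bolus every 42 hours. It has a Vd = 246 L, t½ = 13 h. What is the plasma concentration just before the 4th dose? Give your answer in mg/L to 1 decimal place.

0.6 mg/L

f = (1/2)^(τ/t½) = (1/2)^(42/13) ≈ 0.1065.
C₀ = D/Vd = 1270/246 ≈ 5.163 mg/L.
Before the 4th dose, 3 doses have been given. Superposition: Cmin = C₀·(f + f² + … + f^3).
≈ 5.163 × (0.1065 + 0.0113 + 0.0012) ≈ 5.163 × 0.1190 ≈ 0.614 mg/L.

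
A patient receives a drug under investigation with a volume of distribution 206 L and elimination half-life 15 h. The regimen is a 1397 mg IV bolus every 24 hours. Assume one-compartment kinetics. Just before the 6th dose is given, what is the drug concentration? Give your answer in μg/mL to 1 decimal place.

f = (1/2)^(τ/t½) = (1/2)^(24/15) ≈ 0.3299.
C₀ = D/Vd = 1397/206 ≈ 6.782 μg/mL.
Before the 6th dose, 5 doses have been given. Superposition: Cmin = C₀·(f + f² + … + f^5).
≈ 6.782 × (0.3299 + 0.1088 + 0.0359 + 0.0118 + 0.0039) ≈ 6.782 × 0.4903 ≈ 3.325 μg/mL.

3.3 μg/mL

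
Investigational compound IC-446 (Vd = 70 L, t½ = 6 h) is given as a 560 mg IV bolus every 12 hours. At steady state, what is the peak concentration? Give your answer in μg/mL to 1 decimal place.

τ = 12 h = 2 half-lives, so f = (1/2)^2 = 0.25.
Accumulation ratio R = 1/(1 − f) = 1/0.75 = 4/3.
Single-dose peak C₀ = D/Vd = 560/70 = 8 μg/mL.
Steady-state peak Cmax,ss = C₀·R = 8 × 4/3 ≈ 10.667 μg/mL.

10.7 μg/mL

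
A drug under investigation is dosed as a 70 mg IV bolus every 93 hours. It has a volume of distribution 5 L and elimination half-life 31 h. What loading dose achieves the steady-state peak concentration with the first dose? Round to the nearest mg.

f = (1/2)^(93/31) ≈ 0.125000; accumulation ratio R = 1/(1−f) ≈ 1.14286.
Loading dose to hit Cmax,ss on first dose: D_load = D_maint·R ≈ 70 × 1.14286 ≈ 80.00 mg.

80 mg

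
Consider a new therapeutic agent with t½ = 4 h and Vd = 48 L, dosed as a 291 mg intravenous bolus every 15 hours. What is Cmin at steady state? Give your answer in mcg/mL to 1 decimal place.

k = ln2/t½ = ln2/4 ≈ 0.173287 h⁻¹; fraction remaining f = e^(−kτ) = e^(−0.173287×15) ≈ 0.0743.
Accumulation ratio R = 1/(1 − f) ≈ 1/0.9257 ≈ 1.0803.
Single-dose peak C₀ = D/Vd = 291/48 ≈ 6.062 mcg/mL.
Steady-state peak Cmax,ss = C₀·R ≈ 6.062 × 1.0803 ≈ 6.549 mcg/mL.
One interval later, Cmin,ss = Cmax,ss·e^(−kτ) ≈ 6.549 × 0.0743 ≈ 0.487 mcg/mL.

0.5 mcg/mL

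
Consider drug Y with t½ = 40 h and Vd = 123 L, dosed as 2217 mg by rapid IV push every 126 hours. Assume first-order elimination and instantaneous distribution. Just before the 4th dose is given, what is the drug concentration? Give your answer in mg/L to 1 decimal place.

f = (1/2)^(τ/t½) = (1/2)^(126/40) ≈ 0.1127.
C₀ = D/Vd = 2217/123 ≈ 18.024 mg/L.
Before the 4th dose, 3 doses have been given. Superposition: Cmin = C₀·(f + f² + … + f^3).
≈ 18.024 × (0.1127 + 0.0127 + 0.0014) ≈ 18.024 × 0.1268 ≈ 2.285 mg/L.

2.3 mg/L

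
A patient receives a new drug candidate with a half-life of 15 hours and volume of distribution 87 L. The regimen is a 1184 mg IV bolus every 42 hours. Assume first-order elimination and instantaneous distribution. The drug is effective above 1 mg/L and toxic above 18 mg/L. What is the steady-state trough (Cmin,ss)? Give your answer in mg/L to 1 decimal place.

Over one 42-h interval, 42/15 ≈ 2.8 half-lives elapse, leaving f ≈ 0.1436 of each dose.
At steady state, accumulation factor R = 1/(1 − e^(−kτ)) ≈ 1.1677.
Single-dose peak C₀ = D/Vd = 1184/87 ≈ 13.609 mg/L.
Cmax,ss = C₀/(1 − f) ≈ 13.609/0.8564 ≈ 15.891 mg/L.
One interval later, Cmin,ss = Cmax,ss·e^(−kτ) ≈ 15.891 × 0.1436 ≈ 2.282 mg/L.
Trough 2.3 mg/L vs MEC 1 mg/L: adequate.

2.3 mg/L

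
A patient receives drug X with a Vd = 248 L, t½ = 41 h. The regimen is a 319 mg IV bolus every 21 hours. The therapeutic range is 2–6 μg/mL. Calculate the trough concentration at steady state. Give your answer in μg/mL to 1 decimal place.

Over one 21-h interval, 21/41 ≈ 0.5122 half-lives elapse, leaving f ≈ 0.7012 of each dose.
Accumulation ratio R = 1/(1 − f) ≈ 1/0.2988 ≈ 3.3467.
Each bolus raises the concentration by D/Vd = 319/248 ≈ 1.286 μg/mL.
Steady-state peak Cmax,ss = C₀·R ≈ 1.286 × 3.3467 ≈ 4.304 μg/mL.
One interval later, Cmin,ss = Cmax,ss·e^(−kτ) ≈ 4.304 × 0.7012 ≈ 3.018 μg/mL.
Trough 3.0 μg/mL vs MEC 2 μg/mL: adequate.

3.0 μg/mL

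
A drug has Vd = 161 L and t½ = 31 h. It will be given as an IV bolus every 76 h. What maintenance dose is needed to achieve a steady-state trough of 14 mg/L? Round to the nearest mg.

10076 mg

τ/t½ = 76/31 ≈ 2.4516, so f = (1/2)^(76/31) ≈ 0.182806.
Cmin,ss = (D/Vd)·f/(1−f), so D = Cmin,ss·Vd·(1−f)/f.
D = 14 × 161 × (1−f)/f ≈ 14 × 161 × 4.47028 ≈ 10076.01 mg.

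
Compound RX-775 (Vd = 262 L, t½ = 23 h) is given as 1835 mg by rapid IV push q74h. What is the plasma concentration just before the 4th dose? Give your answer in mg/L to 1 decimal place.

f = (1/2)^(τ/t½) = (1/2)^(74/23) ≈ 0.1075.
C₀ = D/Vd = 1835/262 ≈ 7.004 mg/L.
Before the 4th dose, 3 doses have been given. Superposition: Cmin = C₀·(f + f² + … + f^3).
≈ 7.004 × (0.1075 + 0.0116 + 0.0012) ≈ 7.004 × 0.1203 ≈ 0.843 mg/L.

0.8 mg/L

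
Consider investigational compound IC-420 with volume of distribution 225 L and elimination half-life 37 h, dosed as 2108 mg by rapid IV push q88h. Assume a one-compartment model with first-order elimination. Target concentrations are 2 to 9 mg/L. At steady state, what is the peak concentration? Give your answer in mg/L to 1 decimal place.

τ/t½ = 88/37 ≈ 2.3784, so fraction remaining f = (1/2)^(88/37) ≈ 0.1923.
Accumulation ratio R = 1/(1 − f) ≈ 1/0.8077 ≈ 1.2381.
Each bolus raises the concentration by D/Vd = 2108/225 ≈ 9.369 mg/L.
Cmax,ss = C₀/(1 − f) ≈ 9.369/0.8077 ≈ 11.600 mg/L.
Peak 11.6 mg/L vs MTC 9 mg/L: exceeds toxic threshold.

11.6 mg/L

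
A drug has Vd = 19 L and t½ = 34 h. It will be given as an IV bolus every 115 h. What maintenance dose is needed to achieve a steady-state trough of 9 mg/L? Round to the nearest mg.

τ/t½ = 115/34 ≈ 3.3824, so f = (1/2)^(115/34) ≈ 0.095898.
Cmin,ss = (D/Vd)·f/(1−f), so D = Cmin,ss·Vd·(1−f)/f.
D = 9 × 19 × (1−f)/f ≈ 9 × 19 × 9.42775 ≈ 1612.15 mg.

1612 mg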